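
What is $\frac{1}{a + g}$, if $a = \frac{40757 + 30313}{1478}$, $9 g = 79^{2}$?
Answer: $\frac{6651}{4931914} \approx 0.0013486$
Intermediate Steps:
$g = \frac{6241}{9}$ ($g = \frac{79^{2}}{9} = \frac{1}{9} \cdot 6241 = \frac{6241}{9} \approx 693.44$)
$a = \frac{35535}{739}$ ($a = 71070 \cdot \frac{1}{1478} = \frac{35535}{739} \approx 48.085$)
$\frac{1}{a + g} = \frac{1}{\frac{35535}{739} + \frac{6241}{9}} = \frac{1}{\frac{4931914}{6651}} = \frac{6651}{4931914}$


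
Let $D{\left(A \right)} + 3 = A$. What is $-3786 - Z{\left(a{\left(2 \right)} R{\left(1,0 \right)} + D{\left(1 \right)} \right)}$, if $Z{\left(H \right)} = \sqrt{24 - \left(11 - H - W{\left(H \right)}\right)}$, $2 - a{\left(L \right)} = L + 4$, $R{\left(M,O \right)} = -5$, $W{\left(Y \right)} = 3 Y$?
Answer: $-3786 - \sqrt{85} \approx -3795.2$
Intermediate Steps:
$D{\left(A \right)} = -3 + A$
$a{\left(L \right)} = -2 - L$ ($a{\left(L \right)} = 2 - \left(L + 4\right) = 2 - \left(4 + L\right) = -2 - L$)
$Z{\left(H \right)} = \sqrt{13 + 4 H}$ ($Z{\left(H \right)} = \sqrt{24 + \left(\left(3 H + H\right) - 11\right)} = \sqrt{24 + \left(4 H - 11\right)} = \sqrt{24 + \left(-11 + 4 H\right)} = \sqrt{13 + 4 H}$)
$-3786 - Z{\left(a{\left(2 \right)} R{\left(1,0 \right)} + D{\left(1 \right)} \right)} = -3786 - \sqrt{13 + 4 \left(\left(-2 - 2\right) \left(-5\right) + \left(-3 + 1\right)\right)} = -3786 - \sqrt{13 + 4 \left(\left(-2 - 2\right) \left(-5\right) - 2\right)} = -3786 - \sqrt{13 + 4 \left(\left(-4\right) \left(-5\right) - 2\right)} = -3786 - \sqrt{13 + 4 \left(20 - 2\right)} = -3786 - \sqrt{13 + 4 \cdot 18} = -3786 - \sqrt{13 + 72} = -3786 - \sqrt{85}$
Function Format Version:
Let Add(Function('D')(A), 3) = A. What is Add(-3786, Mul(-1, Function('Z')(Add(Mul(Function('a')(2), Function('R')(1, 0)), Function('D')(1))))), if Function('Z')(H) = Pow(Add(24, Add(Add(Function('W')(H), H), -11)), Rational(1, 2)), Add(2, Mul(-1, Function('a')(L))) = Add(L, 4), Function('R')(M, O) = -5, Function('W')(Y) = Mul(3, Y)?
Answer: Add(-3786, Mul(-1, Pow(85, Rational(1, 2)))) ≈ -3795.2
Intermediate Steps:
Function('D')(A) = Add(-3, A)
Function('a')(L) = Add(-2, Mul(-1, L)) (Function('a')(L) = Add(2, Mul(-1, Add(L, 4))) = Add(2, Mul(-1, Add(4, L))) = Add(2, Add(-4, Mul(-1, L))) = Add(-2, Mul(-1, L)))
Function('Z')(H) = Pow(Add(13, Mul(4, H)), Rational(1, 2)) (Function('Z')(H) = Pow(Add(24, Add(Add(Mul(3, H), H), -11)), Rational(1, 2)) = Pow(Add(24, Add(Mul(4, H), -11)), Rational(1, 2)) = Pow(Add(24, Add(-11, Mul(4, H))), Rational(1, 2)) = Pow(Add(13, Mul(4, H)), Rational(1, 2)))
Add(-3786, Mul(-1, Function('Z')(Add(Mul(Function('a')(2), Function('R')(1, 0)), Function('D')(1))))) = Add(-3786, Mul(-1, Pow(Add(13, Mul(4, Add(Mul(Add(-2, Mul(-1, 2)), -5), Add(-3, 1)))), Rational(1, 2)))) = Add(-3786, Mul(-1, Pow(Add(13, Mul(4, Add(Mul(Add(-2, -2), -5), -2))), Rational(1, 2)))) = Add(-3786, Mul(-1, Pow(Add(13, Mul(4, Add(Mul(-4, -5), -2))), Rational(1, 2)))) = Add(-3786, Mul(-1, Pow(Add(13, Mul(4, Add(20, -2))), Rational(1, 2)))) = Add(-3786, Mul(-1, Pow(Add(13, Mul(4, 18)), Rational(1, 2)))) = Add(-3786, Mul(-1, Pow(Add(13, 72), Rational(1, 2)))) = Add(-3786, Mul(-1, Pow(85, Rational(1, 2))))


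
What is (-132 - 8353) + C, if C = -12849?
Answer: -21334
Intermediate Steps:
(-132 - 8353) + C = (-132 - 8353) - 12849 = -8485 - 12849 = -21334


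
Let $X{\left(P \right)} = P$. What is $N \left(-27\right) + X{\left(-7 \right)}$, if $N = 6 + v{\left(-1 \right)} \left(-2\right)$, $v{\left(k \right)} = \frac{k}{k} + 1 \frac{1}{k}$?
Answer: $-169$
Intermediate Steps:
$v{\left(k \right)} = 1 + \frac{1}{k}$
$N = 6$ ($N = 6 + \frac{1 - 1}{-1} \left(-2\right) = 6 + \left(-1\right) 0 \left(-2\right) = 6 + 0 \left(-2\right) = 6 + 0 = 6$)
$N \left(-27\right) + X{\left(-7 \right)} = 6 \left(-27\right) - 7 = -162 - 7 = -169$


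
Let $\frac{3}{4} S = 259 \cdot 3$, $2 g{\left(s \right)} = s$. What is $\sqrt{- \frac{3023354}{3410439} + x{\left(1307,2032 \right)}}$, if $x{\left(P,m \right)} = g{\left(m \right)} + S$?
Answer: $\frac{29 \sqrt{28367056216446}}{3410439} \approx 45.289$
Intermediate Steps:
$g{\left(s \right)} = \frac{s}{2}$
$S = 1036$ ($S = \frac{4 \cdot 259 \cdot 3}{3} = \frac{4}{3} \cdot 777 = 1036$)
$x{\left(P,m \right)} = 1036 + \frac{m}{2}$ ($x{\left(P,m \right)} = \frac{m}{2} + 1036 = 1036 + \frac{m}{2}$)
$\sqrt{- \frac{3023354}{3410439} + x{\left(1307,2032 \right)}} = \sqrt{- \frac{3023354}{3410439} + \left(1036 + \frac{1}{2} \cdot 2032\right)} = \sqrt{\left(-3023354\right) \frac{1}{3410439} + \left(1036 + 1016\right)} = \sqrt{- \frac{3023354}{3410439} + 2052} = \sqrt{\frac{6995197474}{3410439}} = \frac{29 \sqrt{28367056216446}}{3410439}$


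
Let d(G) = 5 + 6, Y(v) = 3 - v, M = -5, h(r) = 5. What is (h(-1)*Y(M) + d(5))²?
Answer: 2601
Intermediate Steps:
d(G) = 11
(h(-1)*Y(M) + d(5))² = (5*(3 - 1*(-5)) + 11)² = (5*(3 + 5) + 11)² = (5*8 + 11)² = (40 + 11)² = 51² = 2601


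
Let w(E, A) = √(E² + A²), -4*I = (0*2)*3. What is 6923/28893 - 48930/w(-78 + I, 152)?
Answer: 6923/28893 - 24465*√7297/7297 ≈ -286.16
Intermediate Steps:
I = 0 (I = -0*2*3/4 = -0*3 = -¼*0 = 0)
w(E, A) = √(A² + E²)
6923/28893 - 48930/w(-78 + I, 152) = 6923/28893 - 48930/√(152² + (-78 + 0)²) = 6923*(1/28893) - 48930/√(23104 + (-78)²) = 6923/28893 - 48930/√(23104 + 6084) = 6923/28893 - 48930*√7297/14594 = 6923/28893 - 24465*√7297/7297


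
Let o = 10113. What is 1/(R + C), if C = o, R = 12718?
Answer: 1/22831 ≈ 4.3800e-5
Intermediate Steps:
C = 10113
1/(R + C) = 1/(12718 + 10113) = 1/22831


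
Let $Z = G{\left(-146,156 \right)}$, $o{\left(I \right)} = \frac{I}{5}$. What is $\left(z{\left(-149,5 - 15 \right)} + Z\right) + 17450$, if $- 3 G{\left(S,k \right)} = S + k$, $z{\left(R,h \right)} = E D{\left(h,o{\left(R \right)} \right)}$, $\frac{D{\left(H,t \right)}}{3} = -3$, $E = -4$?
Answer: $\frac{52448}{3} \approx 17483.0$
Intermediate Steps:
$o{\left(I \right)} = \frac{I}{5}$ ($o{\left(I \right)} = I \frac{1}{5} = \frac{I}{5}$)
$D{\left(H,t \right)} = -9$ ($D{\left(H,t \right)} = 3 \left(-3\right) = -9$)
$z{\left(R,h \right)} = 36$ ($z{\left(R,h \right)} = \left(-4\right) \left(-9\right) = 36$)
$G{\left(S,k \right)} = - \frac{S}{3} - \frac{k}{3}$ ($G{\left(S,k \right)} = - \frac{S + k}{3} = - \frac{S}{3} - \frac{k}{3}$)
$Z = - \frac{10}{3}$ ($Z = \left(- \frac{1}{3}\right) \left(-146\right) - 52 = \frac{146}{3} - 52 = - \frac{10}{3} \approx -3.3333$)
$\left(z{\left(-149,5 - 15 \right)} + Z\right) + 17450 = \left(36 - \frac{10}{3}\right) + 17450 = \frac{98}{3} + 17450 = \frac{52448}{3}$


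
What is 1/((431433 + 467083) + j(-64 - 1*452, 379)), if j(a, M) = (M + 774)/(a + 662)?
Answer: 146/131184489 ≈ 1.1129e-6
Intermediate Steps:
j(a, M) = (774 + M)/(662 + a)
1/((431433 + 467083) + j(-64 - 1*452, 379)) = 1/((431433 + 467083) + (774 + 379)/(662 + (-64 - 1*452))) = 1/(898516 + 1153/(662 + (-64 - 452))) = 1/(898516 + 1153/(662 - 516)) = 1/(898516 + 1153/146) = 1/(131184489/146) = 146/131184489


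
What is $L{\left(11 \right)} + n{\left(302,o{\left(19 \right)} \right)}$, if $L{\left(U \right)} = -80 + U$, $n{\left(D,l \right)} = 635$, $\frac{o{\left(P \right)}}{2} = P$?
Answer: $566$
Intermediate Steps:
$o{\left(P \right)} = 2 P$
$L{\left(11 \right)} + n{\left(302,o{\left(19 \right)} \right)} = \left(-80 + 11\right) + 635 = -69 + 635 = 566$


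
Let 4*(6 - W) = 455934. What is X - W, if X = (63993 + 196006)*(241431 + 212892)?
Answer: 236247279309/2 ≈ 1.1812e+11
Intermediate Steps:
W = -227955/2 (W = 6 - ¼*455934 = 6 - 227967/2 = -227955/2 ≈ -1.1398e+5)
X = 118123525677 (X = 259999*454323 = 118123525677)
X - W = 118123525677 - 1*(-227955/2) = 118123525677 + 227955/2 = 236247279309/2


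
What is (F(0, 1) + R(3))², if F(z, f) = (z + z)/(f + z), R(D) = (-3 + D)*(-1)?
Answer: 0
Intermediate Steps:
R(D) = 3 - D
F(z, f) = 2*z/(f + z) (F(z, f) = (2*z)/(f + z) = 2*z/(f + z))
(F(0, 1) + R(3))² = (2*0/(1 + 0) + (3 - 1*3))² = (2*0/1 + (3 - 3))² = (2*0*1 + 0)² = (0 + 0)² = 0² = 0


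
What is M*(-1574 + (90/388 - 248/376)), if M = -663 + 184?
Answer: 6876347249/9118 ≈ 7.5415e+5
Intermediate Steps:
M = -479
M*(-1574 + (90/388 - 248/376)) = -479*(-1574 + (90/388 - 248/376)) = -479*(-1574 + (90*(1/388) - 248*1/376)) = -479*(-1574 + (45/194 - 31/47)) = -479*(-1574 - 3899/9118) = -479*(-14355631/9118) = 6876347249/9118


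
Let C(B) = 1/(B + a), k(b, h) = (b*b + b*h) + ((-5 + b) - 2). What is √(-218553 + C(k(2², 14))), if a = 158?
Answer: I*√11261817310/227 ≈ 467.5*I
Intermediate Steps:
k(b, h) = -7 + b + b² + b*h (k(b, h) = (b² + b*h) + (-7 + b) = -7 + b + b² + b*h)
C(B) = 1/(158 + B) (C(B) = 1/(B + 158) = 1/(158 + B))
√(-218553 + C(k(2², 14))) = √(-218553 + 1/(158 + (-7 + 2² + (2²)² + 2²*14))) = √(-218553 + 1/(158 + (-7 + 4 + 4² + 4*14))) = √(-218553 + 1/(158 + (-7 + 4 + 16 + 56))) = √(-218553 + 1/(158 + 69)) = √(-218553 + 1/227) = √(-49611530/227) = I*√11261817310/227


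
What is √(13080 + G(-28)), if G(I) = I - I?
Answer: 2*√3270 ≈ 114.37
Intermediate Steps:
G(I) = 0
√(13080 + G(-28)) = √(13080 + 0) = √13080 = 2*√3270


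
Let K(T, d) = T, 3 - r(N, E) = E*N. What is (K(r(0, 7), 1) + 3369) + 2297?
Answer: 5669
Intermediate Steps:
r(N, E) = 3 - E*N
(K(r(0, 7), 1) + 3369) + 2297 = ((3 - 1*7*0) + 3369) + 2297 = ((3 + 0) + 3369) + 2297 = (3 + 3369) + 2297 = 3372 + 2297 = 5669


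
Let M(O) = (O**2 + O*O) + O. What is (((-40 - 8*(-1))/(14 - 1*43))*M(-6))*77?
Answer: 162624/29 ≈ 5607.7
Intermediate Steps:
M(O) = O + 2*O**2 (M(O) = (O**2 + O**2) + O = 2*O**2 + O = O + 2*O**2)
(((-40 - 8*(-1))/(14 - 1*43))*M(-6))*77 = (((-40 - 8*(-1))/(14 - 1*43))*(-6*(1 + 2*(-6))))*77 = (((-40 + 8)/(14 - 43))*(-6*(1 - 12)))*77 = ((-32/(-29))*(-6*(-11)))*77 = (-32*(-1/29)*66)*77 = ((32/29)*66)*77 = (2112/29)*77 = 162624/29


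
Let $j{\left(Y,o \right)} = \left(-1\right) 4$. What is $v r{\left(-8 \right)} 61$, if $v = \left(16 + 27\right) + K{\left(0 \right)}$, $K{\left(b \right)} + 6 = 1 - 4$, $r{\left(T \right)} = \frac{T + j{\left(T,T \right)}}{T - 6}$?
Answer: $\frac{12444}{7} \approx 1777.7$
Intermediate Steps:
$j{\left(Y,o \right)} = -4$
$r{\left(T \right)} = \frac{-4 + T}{-6 + T}$ ($r{\left(T \right)} = \frac{T - 4}{T - 6} = \frac{-4 + T}{-6 + T}$)
$K{\left(b \right)} = -9$ ($K{\left(b \right)} = -6 + \left(1 - 4\right) = -6 - 3 = -9$)
$v = 34$ ($v = \left(16 + 27\right) - 9 = 43 - 9 = 34$)
$v r{\left(-8 \right)} 61 = 34 \frac{-4 - 8}{-6 - 8} \cdot 61 = 34 \frac{1}{-14} \left(-12\right) 61 = 34 \left(\left(- \frac{1}{14}\right) \left(-12\right)\right) 61 = 34 \cdot \frac{6}{7} \cdot 61 = \frac{204}{7} \cdot 61 = \frac{12444}{7}$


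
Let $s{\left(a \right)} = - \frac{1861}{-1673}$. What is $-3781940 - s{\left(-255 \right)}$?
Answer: $- \frac{6327187481}{1673} \approx -3.7819 \cdot 10^{6}$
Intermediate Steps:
$s{\left(a \right)} = \frac{1861}{1673}$ ($s{\left(a \right)} = \left(-1861\right) \left(- \frac{1}{1673}\right) = \frac{1861}{1673}$)
$-3781940 - s{\left(-255 \right)} = -3781940 - \frac{1861}{1673} = - \frac{6327187481}{1673}$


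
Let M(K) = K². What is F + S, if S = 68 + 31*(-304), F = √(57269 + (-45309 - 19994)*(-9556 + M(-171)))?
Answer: -9356 + I*√1285432286 ≈ -9356.0 + 35853.0*I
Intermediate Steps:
F = I*√1285432286 (F = √(57269 + (-45309 - 19994)*(-9556 + (-171)²)) = √(57269 - 65303*(-9556 + 29241)) = √(57269 - 65303*19685) = √(57269 - 1285489555) = √(-1285432286) = I*√1285432286 ≈ 35853.0*I)
S = -9356 (S = 68 - 9424 = -9356)
F + S = I*√1285432286 - 9356 = -9356 + I*√1285432286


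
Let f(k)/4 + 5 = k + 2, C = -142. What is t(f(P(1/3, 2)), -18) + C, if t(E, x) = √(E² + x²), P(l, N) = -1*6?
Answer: -142 + 18*√5 ≈ -101.75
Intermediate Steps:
P(l, N) = -6
f(k) = -12 + 4*k (f(k) = -20 + 4*(k + 2) = -20 + 4*(2 + k) = -20 + (8 + 4*k) = -12 + 4*k)
t(f(P(1/3, 2)), -18) + C = √((-12 + 4*(-6))² + (-18)²) - 142 = √((-12 - 24)² + 324) - 142 = √((-36)² + 324) - 142 = √(1296 + 324) - 142 = √1620 - 142 = 18*√5 - 142 = -142 + 18*√5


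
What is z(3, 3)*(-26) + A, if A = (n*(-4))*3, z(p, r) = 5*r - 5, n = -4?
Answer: -212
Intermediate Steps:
z(p, r) = -5 + 5*r
A = 48 (A = -4*(-4)*3 = 16*3 = 48)
z(3, 3)*(-26) + A = (-5 + 5*3)*(-26) + 48 = (-5 + 15)*(-26) + 48 = 10*(-26) + 48 = -260 + 48 = -212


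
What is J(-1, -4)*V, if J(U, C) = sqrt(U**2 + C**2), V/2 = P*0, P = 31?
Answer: 0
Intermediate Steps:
V = 0 (V = 2*(31*0) = 2*0 = 0)
J(U, C) = sqrt(C**2 + U**2)
J(-1, -4)*V = sqrt((-4)**2 + (-1)**2)*0 = sqrt(16 + 1)*0 = sqrt(17)*0 = 0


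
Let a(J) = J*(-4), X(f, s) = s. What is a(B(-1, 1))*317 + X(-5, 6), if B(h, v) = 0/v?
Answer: 6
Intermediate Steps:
B(h, v) = 0
a(J) = -4*J
a(B(-1, 1))*317 + X(-5, 6) = -4*0*317 + 6 = 0*317 + 6 = 0 + 6 = 6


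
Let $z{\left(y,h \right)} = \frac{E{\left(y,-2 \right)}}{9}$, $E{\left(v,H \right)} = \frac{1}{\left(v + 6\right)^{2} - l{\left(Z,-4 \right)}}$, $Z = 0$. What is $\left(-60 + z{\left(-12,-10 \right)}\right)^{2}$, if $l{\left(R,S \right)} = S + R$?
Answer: $\frac{466516801}{129600} \approx 3599.7$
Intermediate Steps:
$l{\left(R,S \right)} = R + S$
$E{\left(v,H \right)} = \frac{1}{4 + \left(6 + v\right)^{2}}$ ($E{\left(v,H \right)} = \frac{1}{\left(v + 6\right)^{2} - \left(0 - 4\right)} = \frac{1}{\left(6 + v\right)^{2} - -4} = \frac{1}{\left(6 + v\right)^{2} + 4} = \frac{1}{4 + \left(6 + v\right)^{2}}$)
$z{\left(y,h \right)} = \frac{1}{9 \left(4 + \left(6 + y\right)^{2}\right)}$ ($z{\left(y,h \right)} = \frac{1}{\left(4 + \left(6 + y\right)^{2}\right) 9} = \frac{1}{4 + \left(6 + y\right)^{2}} \cdot \frac{1}{9} = \frac{1}{9 \left(4 + \left(6 + y\right)^{2}\right)}$)
$\left(-60 + z{\left(-12,-10 \right)}\right)^{2} = \left(-60 + \frac{1}{9 \left(4 + \left(6 - 12\right)^{2}\right)}\right)^{2} = \left(-60 + \frac{1}{9 \left(4 + \left(-6\right)^{2}\right)}\right)^{2} = \left(-60 + \frac{1}{9 \left(4 + 36\right)}\right)^{2} = \left(-60 + \frac{1}{9 \cdot 40}\right)^{2} = \left(-60 + \frac{1}{9} \cdot \frac{1}{40}\right)^{2} = \left(-60 + \frac{1}{360}\right)^{2} = \left(- \frac{21599}{360}\right)^{2} = \frac{466516801}{129600}$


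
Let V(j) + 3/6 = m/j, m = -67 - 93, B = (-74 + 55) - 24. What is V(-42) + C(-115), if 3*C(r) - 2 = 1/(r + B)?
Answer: 6593/1659 ≈ 3.9741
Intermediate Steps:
B = -43 (B = -19 - 24 = -43)
C(r) = 2/3 + 1/(3*(-43 + r)) (C(r) = 2/3 + 1/(3*(r - 43)) = 2/3 + 1/(3*(-43 + r)))
m = -160
V(j) = -1/2 - 160/j
V(-42) + C(-115) = (1/2)*(-320 - 1*(-42))/(-42) + (-85 + 2*(-115))/(3*(-43 - 115)) = (1/2)*(-1/42)*(-320 + 42) + (1/3)*(-85 - 230)/(-158) = (1/2)*(-1/42)*(-278) + (1/3)*(-1/158)*(-315) = 139/42 + 105/158 = 6593/1659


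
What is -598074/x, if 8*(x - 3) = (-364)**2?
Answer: -598074/16565 ≈ -36.105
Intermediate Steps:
x = 16565 (x = 3 + (1/8)*(-364)**2 = 3 + (1/8)*132496 = 3 + 16562 = 16565)
-598074/x = -598074/16565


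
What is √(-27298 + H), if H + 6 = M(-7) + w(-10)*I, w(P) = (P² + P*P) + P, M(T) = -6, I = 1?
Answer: 4*I*√1695 ≈ 164.68*I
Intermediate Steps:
w(P) = P + 2*P² (w(P) = (P² + P²) + P = 2*P² + P = P + 2*P²)
H = 178 (H = -6 + (-6 - 10*(1 + 2*(-10))*1) = -6 + (-6 - 10*(1 - 20)*1) = -6 + (-6 - 10*(-19)*1) = -6 + (-6 + 190*1) = -6 + (-6 + 190) = -6 + 184 = 178)
√(-27298 + H) = √(-27298 + 178) = √(-27120) = 4*I*√1695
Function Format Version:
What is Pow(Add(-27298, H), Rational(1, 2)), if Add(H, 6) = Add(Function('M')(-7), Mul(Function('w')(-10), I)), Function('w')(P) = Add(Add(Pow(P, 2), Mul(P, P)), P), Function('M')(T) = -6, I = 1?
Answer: Mul(4, I, Pow(1695, Rational(1, 2))) ≈ Mul(164.68, I)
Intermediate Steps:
Function('w')(P) = Add(P, Mul(2, Pow(P, 2))) (Function('w')(P) = Add(Add(Pow(P, 2), Pow(P, 2)), P) = Add(Mul(2, Pow(P, 2)), P) = Add(P, Mul(2, Pow(P, 2))))
H = 178 (H = Add(-6, Add(-6, Mul(Mul(-10, Add(1, Mul(2, -10))), 1))) = Add(-6, Add(-6, Mul(Mul(-10, Add(1, -20)), 1))) = Add(-6, Add(-6, Mul(Mul(-10, -19), 1))) = Add(-6, Add(-6, Mul(190, 1))) = Add(-6, Add(-6, 190)) = Add(-6, 184) = 178)
Pow(Add(-27298, H), Rational(1, 2)) = Pow(Add(-27298, 178), Rational(1, 2)) = Pow(-27120, Rational(1, 2)) = Mul(4, I, Pow(1695, Rational(1, 2)))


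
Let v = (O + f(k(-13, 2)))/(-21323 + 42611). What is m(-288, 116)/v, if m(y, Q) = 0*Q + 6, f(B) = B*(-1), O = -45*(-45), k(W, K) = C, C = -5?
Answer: 63864/1015 ≈ 62.920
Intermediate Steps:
k(W, K) = -5
O = 2025
f(B) = -B
m(y, Q) = 6 (m(y, Q) = 0 + 6 = 6)
v = 1015/10644 (v = (2025 - 1*(-5))/(-21323 + 42611) = (2025 + 5)/21288 = 2030*(1/21288) = 1015/10644 ≈ 0.095359)
m(-288, 116)/v = 6/(1015/10644) = 6*(10644/1015) = 63864/1015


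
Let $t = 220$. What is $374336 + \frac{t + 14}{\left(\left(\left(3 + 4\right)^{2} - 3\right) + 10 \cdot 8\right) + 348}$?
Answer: $\frac{29572583}{79} \approx 3.7434 \cdot 10^{5}$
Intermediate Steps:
$374336 + \frac{t + 14}{\left(\left(\left(3 + 4\right)^{2} - 3\right) + 10 \cdot 8\right) + 348} = 374336 + \frac{220 + 14}{\left(\left(\left(3 + 4\right)^{2} - 3\right) + 10 \cdot 8\right) + 348} = 374336 + \frac{1}{\left(\left(7^{2} - 3\right) + 80\right) + 348} \cdot 234 = 374336 + \frac{1}{\left(\left(49 - 3\right) + 80\right) + 348} \cdot 234 = 374336 + \frac{1}{\left(46 + 80\right) + 348} \cdot 234 = 374336 + \frac{1}{126 + 348} \cdot 234 = 374336 + \frac{1}{474} \cdot 234 = 374336 + \frac{39}{79} = \frac{29572583}{79}$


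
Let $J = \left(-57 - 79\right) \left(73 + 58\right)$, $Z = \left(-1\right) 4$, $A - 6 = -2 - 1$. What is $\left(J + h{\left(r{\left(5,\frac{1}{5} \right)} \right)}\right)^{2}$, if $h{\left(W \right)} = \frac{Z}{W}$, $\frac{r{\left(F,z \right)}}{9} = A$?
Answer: $\frac{231395633296}{729} \approx 3.1741 \cdot 10^{8}$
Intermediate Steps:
$A = 3$ ($A = 6 - 3 = 3$)
$Z = -4$
$r{\left(F,z \right)} = 27$ ($r{\left(F,z \right)} = 9 \cdot 3 = 27$)
$h{\left(W \right)} = - \frac{4}{W}$
$J = -17816$ ($J = \left(-136\right) 131 = -17816$)
$\left(J + h{\left(r{\left(5,\frac{1}{5} \right)} \right)}\right)^{2} = \left(-17816 - \frac{4}{27}\right)^{2} = \left(- \frac{481036}{27}\right)^{2} = \frac{231395633296}{729}$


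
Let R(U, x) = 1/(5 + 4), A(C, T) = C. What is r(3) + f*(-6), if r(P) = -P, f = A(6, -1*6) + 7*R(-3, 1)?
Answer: -131/3 ≈ -43.667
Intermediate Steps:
R(U, x) = 1/9
f = 61/9 (f = 6 + 7*(1/9) = 6 + 7/9 = 61/9 ≈ 6.7778)
r(3) + f*(-6) = -1*3 + (61/9)*(-6) = -3 - 122/3 = -131/3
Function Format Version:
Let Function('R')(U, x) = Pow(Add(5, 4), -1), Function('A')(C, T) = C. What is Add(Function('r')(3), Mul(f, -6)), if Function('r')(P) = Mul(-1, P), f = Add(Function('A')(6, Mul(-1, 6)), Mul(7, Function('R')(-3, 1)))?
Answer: Rational(-131, 3) ≈ -43.667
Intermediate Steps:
Function('R')(U, x) = Rational(1, 9) (Function('R')(U, x) = Pow(9, -1) = Rational(1, 9))
f = Rational(61, 9) (f = Add(6, Mul(7, Rational(1, 9))) = Add(6, Rational(7, 9)) = Rational(61, 9) ≈ 6.7778)
Add(Function('r')(3), Mul(f, -6)) = Add(Mul(-1, 3), Mul(Rational(61, 9), -6)) = Add(-3, Rational(-122, 3)) = Rational(-131, 3)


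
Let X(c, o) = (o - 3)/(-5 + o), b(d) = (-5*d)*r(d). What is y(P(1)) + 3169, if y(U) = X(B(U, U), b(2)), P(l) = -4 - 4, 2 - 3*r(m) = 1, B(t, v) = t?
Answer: 79244/25 ≈ 3169.8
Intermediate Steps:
r(m) = ⅓ (r(m) = ⅔ - ⅓*1 = ⅔ - ⅓ = ⅓)
P(l) = -8
b(d) = -5*d/3 (b(d) = -5*d*(⅓) = -5*d/3)
X(c, o) = (-3 + o)/(-5 + o)
y(U) = 19/25 (y(U) = (-3 - 5/3*2)/(-5 - 5/3*2) = (-3 - 10/3)/(-5 - 10/3) = -19/3/(-25/3) = -3/25*(-19/3) = 19/25)
y(P(1)) + 3169 = 19/25 + 3169 = 79244/25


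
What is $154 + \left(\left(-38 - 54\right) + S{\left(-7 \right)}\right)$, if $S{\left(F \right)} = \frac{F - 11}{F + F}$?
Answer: $\frac{443}{7} \approx 63.286$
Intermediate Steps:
$S{\left(F \right)} = \frac{-11 + F}{2 F}$
$154 + \left(\left(-38 - 54\right) + S{\left(-7 \right)}\right) = 154 + \left(\left(-38 - 54\right) + \frac{-11 - 7}{2 \left(-7\right)}\right) = 154 - \left(92 + \frac{1}{14} \left(-18\right)\right) = 154 + \left(-92 + \frac{9}{7}\right) = 154 - \frac{635}{7} = \frac{443}{7}$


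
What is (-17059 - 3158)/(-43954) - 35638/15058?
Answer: -631002533/330929666 ≈ -1.9068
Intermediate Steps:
(-17059 - 3158)/(-43954) - 35638/15058 = -20217*(-1/43954) - 35638*1/15058 = 20217/43954 - 17819/7529 = -631002533/330929666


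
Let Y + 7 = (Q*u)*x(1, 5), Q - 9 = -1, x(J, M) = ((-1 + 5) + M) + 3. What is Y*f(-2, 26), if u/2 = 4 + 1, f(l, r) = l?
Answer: -1906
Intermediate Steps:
u = 10 (u = 2*(4 + 1) = 2*5 = 10)
x(J, M) = 7 + M (x(J, M) = (4 + M) + 3 = 7 + M)
Q = 8 (Q = 9 - 1 = 8)
Y = 953 (Y = -7 + (8*10)*(7 + 5) = -7 + 80*12 = -7 + 960 = 953)
Y*f(-2, 26) = 953*(-2) = -1906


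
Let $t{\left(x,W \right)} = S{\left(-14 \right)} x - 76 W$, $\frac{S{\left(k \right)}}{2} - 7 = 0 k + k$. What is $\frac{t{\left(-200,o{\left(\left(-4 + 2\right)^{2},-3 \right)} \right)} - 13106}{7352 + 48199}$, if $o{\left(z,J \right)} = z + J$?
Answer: $- \frac{10382}{55551} \approx -0.18689$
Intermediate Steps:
$o{\left(z,J \right)} = J + z$
$S{\left(k \right)} = 14 + 2 k$ ($S{\left(k \right)} = 14 + 2 \left(0 k + k\right) = 14 + 2 \left(0 + k\right) = 14 + 2 k$)
$t{\left(x,W \right)} = - 76 W - 14 x$ ($t{\left(x,W \right)} = \left(14 + 2 \left(-14\right)\right) x - 76 W = \left(14 - 28\right) x - 76 W = - 14 x - 76 W = - 76 W - 14 x$)
$\frac{t{\left(-200,o{\left(\left(-4 + 2\right)^{2},-3 \right)} \right)} - 13106}{7352 + 48199} = \frac{\left(- 76 \left(-3 + \left(-4 + 2\right)^{2}\right) - -2800\right) - 13106}{7352 + 48199} = \frac{\left(- 76 \left(-3 + \left(-2\right)^{2}\right) + 2800\right) - 13106}{55551} = \left(\left(- 76 \left(-3 + 4\right) + 2800\right) - 13106\right) \frac{1}{55551} = \left(\left(\left(-76\right) 1 + 2800\right) - 13106\right) \frac{1}{55551} = \left(\left(-76 + 2800\right) - 13106\right) \frac{1}{55551} = \left(2724 - 13106\right) \frac{1}{55551} = \left(-10382\right) \frac{1}{55551} = - \frac{10382}{55551}$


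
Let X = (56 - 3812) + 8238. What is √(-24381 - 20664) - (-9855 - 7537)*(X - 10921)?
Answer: -111987088 + 3*I*√5005 ≈ -1.1199e+8 + 212.24*I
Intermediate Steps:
X = 4482 (X = -3756 + 8238 = 4482)
√(-24381 - 20664) - (-9855 - 7537)*(X - 10921) = √(-24381 - 20664) - (-9855 - 7537)*(4482 - 10921) = √(-45045) - (-17392)*(-6439) = 3*I*√5005 - 1*111987088 = 3*I*√5005 - 111987088 = -111987088 + 3*I*√5005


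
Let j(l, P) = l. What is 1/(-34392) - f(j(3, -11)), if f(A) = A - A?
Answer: -1/34392 ≈ -2.9077e-5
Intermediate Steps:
f(A) = 0
1/(-34392) - f(j(3, -11)) = 1/(-34392) - 1*0 = -1/34392 + 0 = -1/34392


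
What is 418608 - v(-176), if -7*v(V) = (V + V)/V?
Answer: 2930258/7 ≈ 4.1861e+5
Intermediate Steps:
v(V) = -2/7 (v(V) = -(V + V)/(7*V) = -2*V/(7*V) = -⅐*2 = -2/7)
418608 - v(-176) = 418608 - 1*(-2/7) = 418608 + 2/7 = 2930258/7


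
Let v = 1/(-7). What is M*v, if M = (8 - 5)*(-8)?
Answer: 24/7 ≈ 3.4286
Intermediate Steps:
M = -24 (M = 3*(-8) = -24)
v = -1/7 ≈ -0.14286
M*v = -24*(-1/7) = 24/7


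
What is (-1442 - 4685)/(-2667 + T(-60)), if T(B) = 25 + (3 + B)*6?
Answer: 6127/2984 ≈ 2.0533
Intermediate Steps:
T(B) = 43 + 6*B (T(B) = 25 + (18 + 6*B) = 43 + 6*B)
(-1442 - 4685)/(-2667 + T(-60)) = (-1442 - 4685)/(-2667 + (43 + 6*(-60))) = -6127/(-2667 + (43 - 360)) = -6127/(-2667 - 317) = -6127/(-2984) = -6127*(-1/2984) = 6127/2984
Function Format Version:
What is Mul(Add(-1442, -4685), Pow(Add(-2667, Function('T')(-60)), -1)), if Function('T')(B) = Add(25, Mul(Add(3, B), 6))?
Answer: Rational(6127, 2984) ≈ 2.0533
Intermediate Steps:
Function('T')(B) = Add(43, Mul(6, B)) (Function('T')(B) = Add(25, Add(18, Mul(6, B))) = Add(43, Mul(6, B)))
Mul(Add(-1442, -4685), Pow(Add(-2667, Function('T')(-60)), -1)) = Mul(Add(-1442, -4685), Pow(Add(-2667, Add(43, Mul(6, -60))), -1)) = Mul(-6127, Pow(Add(-2667, Add(43, -360)), -1)) = Mul(-6127, Pow(Add(-2667, -317), -1)) = Mul(-6127, Pow(-2984, -1)) = Mul(-6127, Rational(-1, 2984)) = Rational(6127, 2984)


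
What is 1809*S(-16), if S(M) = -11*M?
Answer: 318384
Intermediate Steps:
1809*S(-16) = 1809*(-11*(-16)) = 1809*176 = 318384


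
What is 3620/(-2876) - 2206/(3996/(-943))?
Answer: 746044561/1436562 ≈ 519.33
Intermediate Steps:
3620/(-2876) - 2206/(3996/(-943)) = 3620*(-1/2876) - 2206/(3996*(-1/943)) = -905/719 - 2206/(-3996/943) = -905/719 - 2206*(-943/3996) = -905/719 + 1040129/1998 = 746044561/1436562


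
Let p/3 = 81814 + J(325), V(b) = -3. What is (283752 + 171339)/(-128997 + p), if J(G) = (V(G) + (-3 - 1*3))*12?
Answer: 151697/38707 ≈ 3.9191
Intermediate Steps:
J(G) = -108 (J(G) = (-3 + (-3 - 1*3))*12 = (-3 + (-3 - 3))*12 = (-3 - 6)*12 = -9*12 = -108)
p = 245118 (p = 3*(81814 - 108) = 3*81706 = 245118)
(283752 + 171339)/(-128997 + p) = (283752 + 171339)/(-128997 + 245118) = 455091/116121 = 455091*(1/116121) = 151697/38707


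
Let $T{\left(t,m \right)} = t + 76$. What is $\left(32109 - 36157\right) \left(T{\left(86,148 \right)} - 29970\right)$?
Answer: $120662784$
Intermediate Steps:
$T{\left(t,m \right)} = 76 + t$
$\left(32109 - 36157\right) \left(T{\left(86,148 \right)} - 29970\right) = \left(32109 - 36157\right) \left(\left(76 + 86\right) - 29970\right) = - 4048 \left(162 - 29970\right) = \left(-4048\right) \left(-29808\right) = 120662784$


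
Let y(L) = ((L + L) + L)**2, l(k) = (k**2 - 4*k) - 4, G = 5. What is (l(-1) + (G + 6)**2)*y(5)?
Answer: 27450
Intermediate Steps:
l(k) = -4 + k**2 - 4*k
y(L) = 9*L**2 (y(L) = (2*L + L)**2 = (3*L)**2 = 9*L**2)
(l(-1) + (G + 6)**2)*y(5) = ((-4 + (-1)**2 - 4*(-1)) + (5 + 6)**2)*(9*5**2) = ((-4 + 1 + 4) + 11**2)*(9*25) = (1 + 121)*225 = 122*225 = 27450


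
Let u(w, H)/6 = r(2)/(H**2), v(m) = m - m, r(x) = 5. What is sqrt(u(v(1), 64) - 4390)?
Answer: 19*I*sqrt(49810)/64 ≈ 66.257*I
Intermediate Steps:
v(m) = 0
u(w, H) = 30/H**2 (u(w, H) = 6*(5/(H**2)) = 6*(5/H**2) = 30/H**2)
sqrt(u(v(1), 64) - 4390) = sqrt(30/64**2 - 4390) = sqrt(30*(1/4096) - 4390) = sqrt(15/2048 - 4390) = sqrt(-8990705/2048) = 19*I*sqrt(49810)/64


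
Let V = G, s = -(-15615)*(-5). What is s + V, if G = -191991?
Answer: -270066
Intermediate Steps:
s = -78075 (s = -1735*45 = -78075)
V = -191991
s + V = -78075 - 191991 = -270066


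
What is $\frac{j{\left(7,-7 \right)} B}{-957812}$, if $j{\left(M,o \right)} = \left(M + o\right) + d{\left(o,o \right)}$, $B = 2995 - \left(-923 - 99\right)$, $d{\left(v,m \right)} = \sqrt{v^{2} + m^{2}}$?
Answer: $- \frac{28119 \sqrt{2}}{957812} \approx -0.041518$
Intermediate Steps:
$d{\left(v,m \right)} = \sqrt{m^{2} + v^{2}}$
$B = 4017$ ($B = 2995 - \left(-923 - 99\right) = 2995 - -1022 = 2995 + 1022 = 4017$)
$j{\left(M,o \right)} = M + o + \sqrt{2} \sqrt{o^{2}}$ ($j{\left(M,o \right)} = \left(M + o\right) + \sqrt{o^{2} + o^{2}} = \left(M + o\right) + \sqrt{2 o^{2}} = \left(M + o\right) + \sqrt{2} \sqrt{o^{2}} = M + o + \sqrt{2} \sqrt{o^{2}}$)
$\frac{j{\left(7,-7 \right)} B}{-957812} = \frac{\left(7 - 7 + \sqrt{2} \sqrt{\left(-7\right)^{2}}\right) 4017}{-957812} = \left(7 - 7 + \sqrt{2} \sqrt{49}\right) 4017 \left(- \frac{1}{957812}\right) = \left(7 - 7 + \sqrt{2} \cdot 7\right) 4017 \left(- \frac{1}{957812}\right) = \left(7 - 7 + 7 \sqrt{2}\right) 4017 \left(- \frac{1}{957812}\right) = 7 \sqrt{2} \cdot 4017 \left(- \frac{1}{957812}\right) = 28119 \sqrt{2} \left(- \frac{1}{957812}\right) = - \frac{28119 \sqrt{2}}{957812}$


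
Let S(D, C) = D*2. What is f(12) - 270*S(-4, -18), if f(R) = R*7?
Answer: 2244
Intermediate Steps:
f(R) = 7*R
S(D, C) = 2*D
f(12) - 270*S(-4, -18) = 7*12 - 540*(-4) = 84 - 270*(-8) = 84 + 2160 = 2244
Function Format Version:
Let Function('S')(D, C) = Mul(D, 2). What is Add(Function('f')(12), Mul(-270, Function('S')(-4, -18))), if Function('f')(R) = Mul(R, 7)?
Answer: 2244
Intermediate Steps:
Function('f')(R) = Mul(7, R)
Function('S')(D, C) = Mul(2, D)
Add(Function('f')(12), Mul(-270, Function('S')(-4, -18))) = Add(Mul(7, 12), Mul(-270, Mul(2, -4))) = Add(84, Mul(-270, -8)) = Add(84, 2160) = 2244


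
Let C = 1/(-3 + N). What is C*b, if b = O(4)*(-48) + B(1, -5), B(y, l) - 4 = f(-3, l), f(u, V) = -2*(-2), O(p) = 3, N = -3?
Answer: 68/3 ≈ 22.667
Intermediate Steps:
f(u, V) = 4
B(y, l) = 8 (B(y, l) = 4 + 4 = 8)
C = -1/6 (C = 1/(-3 - 3) = 1/(-6) = -1/6 ≈ -0.16667)
b = -136 (b = 3*(-48) + 8 = -144 + 8 = -136)
C*b = -1/6*(-136) = 68/3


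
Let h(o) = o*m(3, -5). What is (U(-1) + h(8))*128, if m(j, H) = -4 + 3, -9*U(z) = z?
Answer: -9088/9 ≈ -1009.8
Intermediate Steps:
U(z) = -z/9
m(j, H) = -1
h(o) = -o (h(o) = o*(-1) = -o)
(U(-1) + h(8))*128 = (-1/9*(-1) - 1*8)*128 = (1/9 - 8)*128 = -71/9*128 = -9088/9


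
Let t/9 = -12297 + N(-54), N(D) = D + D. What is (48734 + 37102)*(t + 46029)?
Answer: -5632214976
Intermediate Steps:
N(D) = 2*D
t = -111645 (t = 9*(-12297 + 2*(-54)) = 9*(-12297 - 108) = 9*(-12405) = -111645)
(48734 + 37102)*(t + 46029) = (48734 + 37102)*(-111645 + 46029) = 85836*(-65616) = -5632214976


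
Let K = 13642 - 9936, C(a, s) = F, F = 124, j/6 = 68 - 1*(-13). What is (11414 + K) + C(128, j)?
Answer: 15244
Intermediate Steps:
j = 486 (j = 6*(68 - 1*(-13)) = 6*(68 + 13) = 6*81 = 486)
C(a, s) = 124
K = 3706
(11414 + K) + C(128, j) = (11414 + 3706) + 124 = 15120 + 124 = 15244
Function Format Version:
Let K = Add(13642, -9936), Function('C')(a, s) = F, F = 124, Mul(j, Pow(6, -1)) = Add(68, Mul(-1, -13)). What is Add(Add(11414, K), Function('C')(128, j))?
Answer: 15244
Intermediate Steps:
j = 486 (j = Mul(6, Add(68, Mul(-1, -13))) = Mul(6, Add(68, 13)) = Mul(6, 81) = 486)
Function('C')(a, s) = 124
K = 3706
Add(Add(11414, K), Function('C')(128, j)) = Add(Add(11414, 3706), 124) = Add(15120, 124) = 15244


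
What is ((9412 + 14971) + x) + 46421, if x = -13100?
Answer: 57704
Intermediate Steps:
((9412 + 14971) + x) + 46421 = ((9412 + 14971) - 13100) + 46421 = (24383 - 13100) + 46421 = 11283 + 46421 = 57704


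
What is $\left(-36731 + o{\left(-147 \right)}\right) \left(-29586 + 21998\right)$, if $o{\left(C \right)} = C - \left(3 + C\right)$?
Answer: $278737592$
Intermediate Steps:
$o{\left(C \right)} = -3$ ($o{\left(C \right)} = C - \left(3 + C\right) = -3$)
$\left(-36731 + o{\left(-147 \right)}\right) \left(-29586 + 21998\right) = \left(-36731 - 3\right) \left(-29586 + 21998\right) = \left(-36734\right) \left(-7588\right) = 278737592$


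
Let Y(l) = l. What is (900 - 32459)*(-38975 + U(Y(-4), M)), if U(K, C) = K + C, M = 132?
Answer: 1225972473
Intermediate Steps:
U(K, C) = C + K
(900 - 32459)*(-38975 + U(Y(-4), M)) = (900 - 32459)*(-38975 + (132 - 4)) = -31559*(-38975 + 128) = -31559*(-38847) = 1225972473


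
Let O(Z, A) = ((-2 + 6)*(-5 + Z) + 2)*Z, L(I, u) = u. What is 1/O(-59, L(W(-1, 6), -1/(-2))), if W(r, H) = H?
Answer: 1/14986 ≈ 6.6729e-5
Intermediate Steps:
O(Z, A) = Z*(-18 + 4*Z) (O(Z, A) = (4*(-5 + Z) + 2)*Z = ((-20 + 4*Z) + 2)*Z = (-18 + 4*Z)*Z = Z*(-18 + 4*Z))
1/O(-59, L(W(-1, 6), -1/(-2))) = 1/(2*(-59)*(-9 + 2*(-59))) = 1/(2*(-59)*(-9 - 118)) = 1/(2*(-59)*(-127)) = 1/14986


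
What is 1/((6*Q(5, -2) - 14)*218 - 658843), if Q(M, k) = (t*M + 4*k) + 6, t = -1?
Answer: -1/671051 ≈ -1.4902e-6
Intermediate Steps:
Q(M, k) = 6 - M + 4*k (Q(M, k) = (-M + 4*k) + 6 = 6 - M + 4*k)
1/((6*Q(5, -2) - 14)*218 - 658843) = 1/((6*(6 - 1*5 + 4*(-2)) - 14)*218 - 658843) = 1/((6*(6 - 5 - 8) - 14)*218 - 658843) = 1/((6*(-7) - 14)*218 - 658843) = 1/((-42 - 14)*218 - 658843) = 1/(-56*218 - 658843) = 1/(-12208 - 658843) = 1/(-671051) = -1/671051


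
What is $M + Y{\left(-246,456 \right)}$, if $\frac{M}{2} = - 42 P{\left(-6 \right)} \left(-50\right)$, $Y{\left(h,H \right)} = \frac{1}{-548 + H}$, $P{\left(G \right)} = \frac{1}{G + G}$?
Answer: $- \frac{32201}{92} \approx -350.01$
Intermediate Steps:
$P{\left(G \right)} = \frac{1}{2 G}$
$M = -350$ ($M = 2 - 42 \frac{1}{2 \left(-6\right)} \left(-50\right) = 2 - 42 \cdot \frac{1}{2} \left(- \frac{1}{6}\right) \left(-50\right) = 2 \left(-42\right) \left(- \frac{1}{12}\right) \left(-50\right) = 2 \cdot \frac{7}{2} \left(-50\right) = 2 \left(-175\right) = -350$)
$M + Y{\left(-246,456 \right)} = -350 + \frac{1}{-548 + 456} = -350 + \frac{1}{-92} = -350 - \frac{1}{92} = - \frac{32201}{92}$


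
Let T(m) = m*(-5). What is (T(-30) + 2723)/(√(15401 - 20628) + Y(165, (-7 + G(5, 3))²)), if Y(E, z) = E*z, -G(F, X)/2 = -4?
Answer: 474045/32452 - 2873*I*√5227/32452 ≈ 14.608 - 6.4006*I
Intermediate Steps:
T(m) = -5*m
G(F, X) = 8 (G(F, X) = -2*(-4) = 8)
(T(-30) + 2723)/(√(15401 - 20628) + Y(165, (-7 + G(5, 3))²)) = (-5*(-30) + 2723)/(√(15401 - 20628) + 165*(-7 + 8)²) = (150 + 2723)/(√(-5227) + 165*1²) = 2873/(I*√5227 + 165*1) = 2873/(I*√5227 + 165) = 2873/(165 + I*√5227)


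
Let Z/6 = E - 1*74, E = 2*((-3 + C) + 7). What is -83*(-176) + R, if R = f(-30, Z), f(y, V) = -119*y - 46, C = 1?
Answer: 18132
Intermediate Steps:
E = 10 (E = 2*((-3 + 1) + 7) = 2*(-2 + 7) = 2*5 = 10)
Z = -384 (Z = 6*(10 - 1*74) = 6*(10 - 74) = 6*(-64) = -384)
f(y, V) = -46 - 119*y
R = 3524 (R = -46 - 119*(-30) = -46 + 3570 = 3524)
-83*(-176) + R = -83*(-176) + 3524 = 14608 + 3524 = 18132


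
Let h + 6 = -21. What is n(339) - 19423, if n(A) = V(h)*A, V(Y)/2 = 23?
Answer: -3829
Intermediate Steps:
h = -27 (h = -6 - 21 = -27)
V(Y) = 46 (V(Y) = 2*23 = 46)
n(A) = 46*A
n(339) - 19423 = 46*339 - 19423 = 15594 - 19423 = -3829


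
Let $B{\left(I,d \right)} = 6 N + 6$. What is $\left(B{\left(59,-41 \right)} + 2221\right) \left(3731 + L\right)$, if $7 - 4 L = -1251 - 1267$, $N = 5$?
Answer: $\frac{39382393}{4} \approx 9.8456 \cdot 10^{6}$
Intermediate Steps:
$B{\left(I,d \right)} = 36$ ($B{\left(I,d \right)} = 6 \cdot 5 + 6 = 30 + 6 = 36$)
$L = \frac{2525}{4}$ ($L = \frac{7}{4} - \frac{-1251 - 1267}{4} = \frac{7}{4} - - \frac{1259}{2} = \frac{7}{4} + \frac{1259}{2} = \frac{2525}{4} \approx 631.25$)
$\left(B{\left(59,-41 \right)} + 2221\right) \left(3731 + L\right) = \left(36 + 2221\right) \left(3731 + \frac{2525}{4}\right) = 2257 \cdot \frac{17449}{4} = \frac{39382393}{4}$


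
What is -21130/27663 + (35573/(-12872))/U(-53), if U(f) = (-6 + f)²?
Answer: -947765094059/1239507991416 ≈ -0.76463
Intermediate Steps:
-21130/27663 + (35573/(-12872))/U(-53) = -21130/27663 + (35573/(-12872))/((-6 - 53)²) = -21130*1/27663 + (35573*(-1/12872))/((-59)²) = -21130/27663 - 35573/12872/3481 = -21130/27663 - 35573/12872*1/3481 = -21130/27663 - 35573/44807432 = -947765094059/1239507991416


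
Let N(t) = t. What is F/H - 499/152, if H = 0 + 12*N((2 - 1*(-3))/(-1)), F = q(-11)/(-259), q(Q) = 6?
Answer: -646129/196840 ≈ -3.2825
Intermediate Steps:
F = -6/259 (F = 6/(-259) = 6*(-1/259) = -6/259 ≈ -0.023166)
H = -60 (H = 0 + 12*((2 - 1*(-3))/(-1)) = 0 + 12*((2 + 3)*(-1)) = 0 + 12*(5*(-1)) = 0 + 12*(-5) = 0 - 60 = -60)
F/H - 499/152 = -6/259/(-60) - 499/152 = -6/259*(-1/60) - 499*1/152 = 1/2590 - 499/152 = -646129/196840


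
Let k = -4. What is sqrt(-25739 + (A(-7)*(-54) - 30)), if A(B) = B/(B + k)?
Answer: I*sqrt(3122207)/11 ≈ 160.63*I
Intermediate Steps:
A(B) = B/(-4 + B) (A(B) = B/(B - 4) = B/(-4 + B))
sqrt(-25739 + (A(-7)*(-54) - 30)) = sqrt(-25739 + (-7/(-4 - 7)*(-54) - 30)) = sqrt(-25739 + (-7/(-11)*(-54) - 30)) = sqrt(-25739 + (-7*(-1/11)*(-54) - 30)) = sqrt(-25739 + ((7/11)*(-54) - 30)) = sqrt(-25739 + (-378/11 - 30)) = sqrt(-25739 - 708/11) = sqrt(-283837/11) = I*sqrt(3122207)/11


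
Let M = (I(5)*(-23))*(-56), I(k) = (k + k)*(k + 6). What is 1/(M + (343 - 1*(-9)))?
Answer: 1/142032 ≈ 7.0407e-6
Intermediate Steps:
I(k) = 2*k*(6 + k) (I(k) = (2*k)*(6 + k) = 2*k*(6 + k))
M = 141680 (M = ((2*5*(6 + 5))*(-23))*(-56) = ((2*5*11)*(-23))*(-56) = (110*(-23))*(-56) = -2530*(-56) = 141680)
1/(M + (343 - 1*(-9))) = 1/(141680 + (343 - 1*(-9))) = 1/(141680 + (343 + 9)) = 1/(141680 + 352) = 1/142032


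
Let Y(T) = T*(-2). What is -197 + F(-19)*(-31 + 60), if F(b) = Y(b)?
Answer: 905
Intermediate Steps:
Y(T) = -2*T
F(b) = -2*b
-197 + F(-19)*(-31 + 60) = -197 + (-2*(-19))*(-31 + 60) = -197 + 38*29 = -197 + 1102 = 905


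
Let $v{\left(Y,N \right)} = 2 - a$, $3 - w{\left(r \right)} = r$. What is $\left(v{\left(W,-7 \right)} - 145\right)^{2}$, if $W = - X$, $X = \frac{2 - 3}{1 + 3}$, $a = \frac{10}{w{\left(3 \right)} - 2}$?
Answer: $19044$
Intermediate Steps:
$w{\left(r \right)} = 3 - r$
$a = -5$ ($a = \frac{10}{\left(3 - 3\right) - 2} = \frac{10}{0 - 2} = \frac{10}{-2} = 10 \left(- \frac{1}{2}\right) = -5$)
$X = - \frac{1}{4} \approx -0.25$
$W = \frac{1}{4}$ ($W = \left(-1\right) \left(- \frac{1}{4}\right) = \frac{1}{4} \approx 0.25$)
$v{\left(Y,N \right)} = 7$ ($v{\left(Y,N \right)} = 2 - -5 = 2 + 5 = 7$)
$\left(v{\left(W,-7 \right)} - 145\right)^{2} = \left(7 - 145\right)^{2} = \left(-138\right)^{2} = 19044$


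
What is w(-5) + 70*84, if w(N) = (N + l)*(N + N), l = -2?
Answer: 5950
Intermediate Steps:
w(N) = 2*N*(-2 + N) (w(N) = (N - 2)*(N + N) = (-2 + N)*(2*N) = 2*N*(-2 + N))
w(-5) + 70*84 = 2*(-5)*(-2 - 5) + 70*84 = 2*(-5)*(-7) + 5880 = 70 + 5880 = 5950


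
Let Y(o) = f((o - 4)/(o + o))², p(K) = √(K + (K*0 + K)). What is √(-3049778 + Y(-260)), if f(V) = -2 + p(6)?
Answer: √(-3049762 - 8*√3) ≈ 1746.4*I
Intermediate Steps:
p(K) = √2*√K (p(K) = √(K + (0 + K)) = √(K + K) = √(2*K) = √2*√K)
f(V) = -2 + 2*√3 (f(V) = -2 + √2*√6 = -2 + 2*√3)
Y(o) = (-2 + 2*√3)²
√(-3049778 + Y(-260)) = √(-3049778 + (16 - 8*√3)) = √(-3049762 - 8*√3)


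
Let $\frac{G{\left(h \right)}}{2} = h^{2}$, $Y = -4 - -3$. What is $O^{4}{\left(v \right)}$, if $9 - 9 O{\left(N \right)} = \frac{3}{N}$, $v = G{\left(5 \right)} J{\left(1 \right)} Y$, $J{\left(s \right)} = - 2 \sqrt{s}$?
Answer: $\frac{7992538801}{8100000000} \approx 0.98673$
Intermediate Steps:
$Y = -1$ ($Y = -4 + 3 = -1$)
$G{\left(h \right)} = 2 h^{2}$
$v = 100$ ($v = 2 \cdot 5^{2} \left(- 2 \sqrt{1}\right) \left(-1\right) = 2 \cdot 25 \left(\left(-2\right) 1\right) \left(-1\right) = 50 \left(-2\right) \left(-1\right) = \left(-100\right) \left(-1\right) = 100$)
$O{\left(N \right)} = 1 - \frac{1}{3 N}$ ($O{\left(N \right)} = 1 - \frac{3 \frac{1}{N}}{9} = 1 - \frac{1}{3 N}$)
$O^{4}{\left(v \right)} = \left(\frac{- \frac{1}{3} + 100}{100}\right)^{4} = \left(\frac{1}{100} \cdot \frac{299}{3}\right)^{4} = \left(\frac{299}{300}\right)^{4} = \frac{7992538801}{8100000000}$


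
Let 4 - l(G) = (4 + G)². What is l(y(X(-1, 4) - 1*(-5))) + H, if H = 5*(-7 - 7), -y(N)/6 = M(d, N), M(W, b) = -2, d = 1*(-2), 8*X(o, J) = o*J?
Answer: -322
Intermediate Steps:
X(o, J) = J*o/8 (X(o, J) = (o*J)/8 = (J*o)/8 = J*o/8)
d = -2
y(N) = 12 (y(N) = -6*(-2) = 12)
l(G) = 4 - (4 + G)²
H = -70 (H = 5*(-14) = -70)
l(y(X(-1, 4) - 1*(-5))) + H = (4 - (4 + 12)²) - 70 = (4 - 1*16²) - 70 = (4 - 1*256) - 70 = (4 - 256) - 70 = -252 - 70 = -322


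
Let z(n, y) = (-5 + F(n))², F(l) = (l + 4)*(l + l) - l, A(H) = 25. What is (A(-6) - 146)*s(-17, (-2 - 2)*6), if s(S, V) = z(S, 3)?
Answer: -24940036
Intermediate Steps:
F(l) = -l + 2*l*(4 + l) (F(l) = (4 + l)*(2*l) - l = 2*l*(4 + l) - l = -l + 2*l*(4 + l))
z(n, y) = (-5 + n*(7 + 2*n))²
s(S, V) = (-5 + S*(7 + 2*S))²
(A(-6) - 146)*s(-17, (-2 - 2)*6) = (25 - 146)*(-5 - 17*(7 + 2*(-17)))² = -121*(-5 - 17*(7 - 34))² = -121*(-5 - 17*(-27))² = -121*(-5 + 459)² = -121*454² = -121*206116 = -24940036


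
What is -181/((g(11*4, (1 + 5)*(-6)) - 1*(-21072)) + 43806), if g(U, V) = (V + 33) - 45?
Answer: -181/64830 ≈ -0.0027919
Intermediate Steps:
g(U, V) = -12 + V (g(U, V) = (33 + V) - 45 = -12 + V)
-181/((g(11*4, (1 + 5)*(-6)) - 1*(-21072)) + 43806) = -181/(((-12 + (1 + 5)*(-6)) - 1*(-21072)) + 43806) = -181/(((-12 + 6*(-6)) + 21072) + 43806) = -181/(((-12 - 36) + 21072) + 43806) = -181/((-48 + 21072) + 43806) = -181/(21024 + 43806) = -181/64830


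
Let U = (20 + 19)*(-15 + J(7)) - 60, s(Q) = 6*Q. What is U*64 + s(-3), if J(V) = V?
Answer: -23826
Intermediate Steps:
U = -372 (U = (20 + 19)*(-15 + 7) - 60 = 39*(-8) - 60 = -312 - 60 = -372)
U*64 + s(-3) = -372*64 + 6*(-3) = -23808 - 18 = -23826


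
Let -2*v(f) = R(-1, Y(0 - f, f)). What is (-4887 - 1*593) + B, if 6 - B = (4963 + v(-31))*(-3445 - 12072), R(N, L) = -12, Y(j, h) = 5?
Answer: 77098499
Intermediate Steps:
v(f) = 6 (v(f) = -1/2*(-12) = 6)
B = 77103979 (B = 6 - (4963 + 6)*(-3445 - 12072) = 6 - 4969*(-15517) = 6 - 1*(-77103973) = 6 + 77103973 = 77103979)
(-4887 - 1*593) + B = (-4887 - 1*593) + 77103979 = (-4887 - 593) + 77103979 = -5480 + 77103979 = 77098499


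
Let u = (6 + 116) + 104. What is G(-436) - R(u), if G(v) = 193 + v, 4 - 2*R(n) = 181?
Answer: -309/2 ≈ -154.50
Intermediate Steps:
u = 226 (u = 122 + 104 = 226)
R(n) = -177/2 (R(n) = 2 - 1/2*181 = 2 - 181/2 = -177/2)
G(-436) - R(u) = (193 - 436) - 1*(-177/2) = -243 + 177/2 = -309/2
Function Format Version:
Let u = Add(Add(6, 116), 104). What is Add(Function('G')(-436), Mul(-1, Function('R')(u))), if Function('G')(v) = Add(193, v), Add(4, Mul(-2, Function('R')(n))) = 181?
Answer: Rational(-309, 2) ≈ -154.50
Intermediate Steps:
u = 226 (u = Add(122, 104) = 226)
Function('R')(n) = Rational(-177, 2) (Function('R')(n) = Add(2, Mul(Rational(-1, 2), 181)) = Add(2, Rational(-181, 2)) = Rational(-177, 2))
Add(Function('G')(-436), Mul(-1, Function('R')(u))) = Add(Add(193, -436), Mul(-1, Rational(-177, 2))) = Add(-243, Rational(177, 2)) = Rational(-309, 2)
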